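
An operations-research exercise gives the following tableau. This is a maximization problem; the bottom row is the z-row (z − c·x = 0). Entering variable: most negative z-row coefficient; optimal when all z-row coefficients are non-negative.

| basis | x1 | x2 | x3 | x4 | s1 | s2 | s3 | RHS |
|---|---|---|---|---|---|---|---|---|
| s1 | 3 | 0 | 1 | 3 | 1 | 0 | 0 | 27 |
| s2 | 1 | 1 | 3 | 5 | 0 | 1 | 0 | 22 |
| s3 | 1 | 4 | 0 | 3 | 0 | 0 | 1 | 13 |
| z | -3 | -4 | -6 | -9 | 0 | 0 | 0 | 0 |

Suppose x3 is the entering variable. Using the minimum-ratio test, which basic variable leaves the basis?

s2

Column x3 entries and ratios — s1: 27/1 = 27; s2: 22/3 = 22/3; s3: 0 ≤ 0, skip.
Smallest ratio is 22/3 in the row of s2, so s2 leaves.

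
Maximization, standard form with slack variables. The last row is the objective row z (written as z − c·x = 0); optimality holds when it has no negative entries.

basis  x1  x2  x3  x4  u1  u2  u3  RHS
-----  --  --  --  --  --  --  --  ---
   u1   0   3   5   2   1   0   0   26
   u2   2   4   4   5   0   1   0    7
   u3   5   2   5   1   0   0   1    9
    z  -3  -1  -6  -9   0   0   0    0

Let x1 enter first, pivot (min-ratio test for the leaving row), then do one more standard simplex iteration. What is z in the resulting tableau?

267/23

Ratio test on column x1 — row 1: entry 0 ≤ 0; row 2: 7/2 = 7/2; row 3: 9/5 = 9/5. Minimum is 9/5 at row 3 (u3 leaves); pivot element 5.
Pivot on row 3; the z-row RHS becomes 0 − (-3)·(9/5) = 27/5.
Next entering variable (most negative z-row entry -42/5): x4.
Ratio test on column x4 — row 1: 26/2 = 13; row 2: (17/5)/(23/5) = 17/23; row 3: (9/5)/(1/5) = 9. Minimum is 17/23 at row 2 (u2 leaves); pivot element 23/5.
After the second pivot the z-row RHS is 27/5 − (-42/5)·(17/23) = 267/23.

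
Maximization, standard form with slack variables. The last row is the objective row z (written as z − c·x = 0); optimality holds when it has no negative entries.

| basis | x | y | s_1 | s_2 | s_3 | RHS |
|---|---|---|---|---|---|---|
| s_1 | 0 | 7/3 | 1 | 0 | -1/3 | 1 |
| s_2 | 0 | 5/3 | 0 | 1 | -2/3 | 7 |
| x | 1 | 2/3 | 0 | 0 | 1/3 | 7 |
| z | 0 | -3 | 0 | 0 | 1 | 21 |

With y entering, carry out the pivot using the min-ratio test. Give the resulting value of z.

156/7

Ratio test on column y — row 1: 1/(7/3) = 3/7; row 2: 7/(5/3) = 21/5; row 3: 7/(2/3) = 21/2. Minimum is 3/7 at row 1 (s_1 leaves); pivot element 7/3.
Pivot on row 1; the z-row RHS becomes 21 − (-3)·(3/7) = 156/7.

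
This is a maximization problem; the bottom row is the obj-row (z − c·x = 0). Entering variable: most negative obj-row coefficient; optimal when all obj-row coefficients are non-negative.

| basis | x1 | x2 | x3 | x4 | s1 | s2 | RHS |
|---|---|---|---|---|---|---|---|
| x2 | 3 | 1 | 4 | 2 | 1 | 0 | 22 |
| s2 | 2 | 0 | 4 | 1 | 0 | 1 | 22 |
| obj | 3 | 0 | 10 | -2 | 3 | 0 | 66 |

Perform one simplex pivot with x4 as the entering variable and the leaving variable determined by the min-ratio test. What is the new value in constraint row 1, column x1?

3/2

Ratio test on column x4 — row 1: 22/2 = 11; row 2: 22/1 = 22. Minimum is 11 at row 1 (x2 leaves); pivot element 2.
Divide row 1 by 2; eliminate column x4 from the other rows.
In the new row 1, the x1 entry is the old entry divided by the pivot: 3/2 = 3/2.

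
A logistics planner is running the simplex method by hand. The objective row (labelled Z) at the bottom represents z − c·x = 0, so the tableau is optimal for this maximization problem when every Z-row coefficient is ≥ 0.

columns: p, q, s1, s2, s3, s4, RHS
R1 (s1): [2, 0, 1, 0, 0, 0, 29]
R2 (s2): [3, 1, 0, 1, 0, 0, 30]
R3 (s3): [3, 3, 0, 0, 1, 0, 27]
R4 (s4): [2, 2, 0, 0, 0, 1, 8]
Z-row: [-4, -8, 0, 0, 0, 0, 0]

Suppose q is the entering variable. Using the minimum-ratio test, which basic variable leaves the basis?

Column q entries and ratios — s1: 0 ≤ 0, skip; s2: 30/1 = 30; s3: 27/3 = 9; s4: 8/2 = 4.
Smallest ratio is 4 in the row of s4, so s4 leaves.

s4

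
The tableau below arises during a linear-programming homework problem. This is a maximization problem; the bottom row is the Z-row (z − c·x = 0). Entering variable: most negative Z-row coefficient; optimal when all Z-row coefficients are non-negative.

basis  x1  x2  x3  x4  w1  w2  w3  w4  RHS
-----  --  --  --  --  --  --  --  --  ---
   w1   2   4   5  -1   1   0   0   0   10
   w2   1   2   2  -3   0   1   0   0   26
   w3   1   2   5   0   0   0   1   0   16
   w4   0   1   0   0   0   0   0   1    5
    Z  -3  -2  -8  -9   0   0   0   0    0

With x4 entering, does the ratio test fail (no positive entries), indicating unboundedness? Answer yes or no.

yes

Every constraint-row entry in column x4 is ≤ 0, so increasing x4 is unbounded.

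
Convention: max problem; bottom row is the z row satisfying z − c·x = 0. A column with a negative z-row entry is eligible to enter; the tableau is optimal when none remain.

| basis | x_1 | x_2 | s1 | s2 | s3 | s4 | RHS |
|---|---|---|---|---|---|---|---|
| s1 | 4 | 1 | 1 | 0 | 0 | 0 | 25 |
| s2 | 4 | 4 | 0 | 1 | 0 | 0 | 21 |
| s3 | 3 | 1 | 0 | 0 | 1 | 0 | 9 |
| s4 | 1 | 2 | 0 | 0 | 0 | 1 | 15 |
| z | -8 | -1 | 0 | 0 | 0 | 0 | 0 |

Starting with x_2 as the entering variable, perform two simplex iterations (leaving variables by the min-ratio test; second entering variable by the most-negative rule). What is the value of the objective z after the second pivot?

Ratio test on column x_2 — row 1: 25/1 = 25; row 2: 21/4 = 21/4; row 3: 9/1 = 9; row 4: 15/2 = 15/2. Minimum is 21/4 at row 2 (s2 leaves); pivot element 4.
Pivot on row 2; the z-row RHS becomes 0 − (-1)·(21/4) = 21/4.
Next entering variable (most negative z-row entry -7): x_1.
Ratio test on column x_1 — row 1: (79/4)/3 = 79/12; row 2: (21/4)/1 = 21/4; row 3: (15/4)/2 = 15/8; row 4: entry -1 ≤ 0. Minimum is 15/8 at row 3 (s3 leaves); pivot element 2.
After the second pivot the z-row RHS is 21/4 − (-7)·(15/8) = 147/8.

147/8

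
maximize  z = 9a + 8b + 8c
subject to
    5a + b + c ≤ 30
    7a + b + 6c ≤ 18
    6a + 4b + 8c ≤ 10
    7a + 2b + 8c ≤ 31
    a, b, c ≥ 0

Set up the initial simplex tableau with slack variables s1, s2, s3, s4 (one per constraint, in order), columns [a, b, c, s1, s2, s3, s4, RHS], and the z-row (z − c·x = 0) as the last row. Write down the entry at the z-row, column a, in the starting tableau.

-9

The z-row carries the negated objective coefficients: the a entry is -9.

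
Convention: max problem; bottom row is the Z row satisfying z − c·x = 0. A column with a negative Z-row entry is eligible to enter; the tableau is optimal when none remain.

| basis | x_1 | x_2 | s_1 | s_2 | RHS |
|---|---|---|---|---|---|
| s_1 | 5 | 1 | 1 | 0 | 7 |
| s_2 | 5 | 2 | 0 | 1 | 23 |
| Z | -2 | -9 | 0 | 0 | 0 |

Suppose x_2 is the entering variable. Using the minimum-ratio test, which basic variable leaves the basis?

s_1

Column x_2 entries and ratios — s_1: 7/1 = 7; s_2: 23/2 = 23/2.
Smallest ratio is 7 in the row of s_1, so s_1 leaves.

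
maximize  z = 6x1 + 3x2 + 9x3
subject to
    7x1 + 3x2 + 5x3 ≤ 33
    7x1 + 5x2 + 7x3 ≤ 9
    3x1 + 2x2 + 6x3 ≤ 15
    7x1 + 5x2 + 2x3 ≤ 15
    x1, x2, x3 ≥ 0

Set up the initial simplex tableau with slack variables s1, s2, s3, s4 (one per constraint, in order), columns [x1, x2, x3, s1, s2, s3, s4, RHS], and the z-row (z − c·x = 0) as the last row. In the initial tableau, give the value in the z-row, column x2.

The z-row carries the negated objective coefficients: the x2 entry is -3.

-3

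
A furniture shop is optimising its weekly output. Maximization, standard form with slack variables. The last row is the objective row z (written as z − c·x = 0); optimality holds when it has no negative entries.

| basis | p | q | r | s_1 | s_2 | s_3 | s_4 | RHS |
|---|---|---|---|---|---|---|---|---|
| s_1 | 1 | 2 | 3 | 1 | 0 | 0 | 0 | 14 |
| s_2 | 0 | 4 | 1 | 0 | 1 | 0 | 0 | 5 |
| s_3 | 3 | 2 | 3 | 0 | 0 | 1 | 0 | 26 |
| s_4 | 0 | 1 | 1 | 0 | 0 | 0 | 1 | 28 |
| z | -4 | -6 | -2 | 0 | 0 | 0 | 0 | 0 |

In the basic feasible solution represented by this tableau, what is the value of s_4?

s_4 is basic (row 4); its value is the RHS of that row, 28.

28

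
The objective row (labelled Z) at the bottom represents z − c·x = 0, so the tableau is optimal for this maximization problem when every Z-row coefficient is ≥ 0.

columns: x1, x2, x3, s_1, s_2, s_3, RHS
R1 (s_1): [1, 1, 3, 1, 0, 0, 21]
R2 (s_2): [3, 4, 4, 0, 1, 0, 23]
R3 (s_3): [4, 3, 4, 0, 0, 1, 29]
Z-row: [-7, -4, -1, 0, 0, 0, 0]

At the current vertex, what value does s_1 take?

21

s_1 is basic (row 1); its value is the RHS of that row, 21.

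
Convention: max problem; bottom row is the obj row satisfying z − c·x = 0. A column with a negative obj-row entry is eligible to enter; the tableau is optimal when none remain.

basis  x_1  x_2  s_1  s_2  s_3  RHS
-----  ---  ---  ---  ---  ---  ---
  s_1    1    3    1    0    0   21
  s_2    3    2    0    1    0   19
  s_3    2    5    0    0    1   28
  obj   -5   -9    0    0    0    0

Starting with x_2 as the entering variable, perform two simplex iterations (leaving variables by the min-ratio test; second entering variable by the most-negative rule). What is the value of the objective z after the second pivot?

Ratio test on column x_2 — row 1: 21/3 = 7; row 2: 19/2 = 19/2; row 3: 28/5 = 28/5. Minimum is 28/5 at row 3 (s_3 leaves); pivot element 5.
Pivot on row 3; the obj-row RHS becomes 0 − (-9)·(28/5) = 252/5.
Next entering variable (most negative obj-row entry -7/5): x_1.
Ratio test on column x_1 — row 1: entry -1/5 ≤ 0; row 2: (39/5)/(11/5) = 39/11; row 3: (28/5)/(2/5) = 14. Minimum is 39/11 at row 2 (s_2 leaves); pivot element 11/5.
After the second pivot the obj-row RHS is 252/5 − (-7/5)·(39/11) = 609/11.

609/11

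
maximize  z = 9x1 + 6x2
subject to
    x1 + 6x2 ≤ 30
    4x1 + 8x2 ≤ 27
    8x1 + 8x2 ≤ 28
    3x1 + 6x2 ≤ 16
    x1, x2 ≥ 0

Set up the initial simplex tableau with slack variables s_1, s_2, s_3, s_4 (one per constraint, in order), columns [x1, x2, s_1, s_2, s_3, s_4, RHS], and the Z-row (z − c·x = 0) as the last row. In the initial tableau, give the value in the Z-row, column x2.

The Z-row carries the negated objective coefficients: the x2 entry is -6.

-6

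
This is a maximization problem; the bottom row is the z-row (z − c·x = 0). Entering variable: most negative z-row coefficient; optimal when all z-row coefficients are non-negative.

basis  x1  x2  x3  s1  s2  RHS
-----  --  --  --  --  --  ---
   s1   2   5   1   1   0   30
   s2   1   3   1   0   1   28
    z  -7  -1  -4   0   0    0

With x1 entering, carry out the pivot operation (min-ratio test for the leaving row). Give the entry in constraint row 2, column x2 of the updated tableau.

Ratio test on column x1 — row 1: 30/2 = 15; row 2: 28/1 = 28. Minimum is 15 at row 1 (s1 leaves); pivot element 2.
Divide row 1 by 2; eliminate column x1 from the other rows.
Row 2 update in column x2: 3 − 1·(5/2) = 1/2.

1/2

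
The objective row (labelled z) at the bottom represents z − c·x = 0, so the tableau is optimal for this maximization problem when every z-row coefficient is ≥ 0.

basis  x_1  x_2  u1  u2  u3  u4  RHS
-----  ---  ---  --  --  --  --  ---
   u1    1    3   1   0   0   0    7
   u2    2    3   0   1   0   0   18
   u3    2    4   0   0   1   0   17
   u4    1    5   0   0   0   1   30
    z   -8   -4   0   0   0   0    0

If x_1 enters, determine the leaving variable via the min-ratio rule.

u1

Column x_1 entries and ratios — u1: 7/1 = 7; u2: 18/2 = 9; u3: 17/2 = 17/2; u4: 30/1 = 30.
Smallest ratio is 7 in the row of u1, so u1 leaves.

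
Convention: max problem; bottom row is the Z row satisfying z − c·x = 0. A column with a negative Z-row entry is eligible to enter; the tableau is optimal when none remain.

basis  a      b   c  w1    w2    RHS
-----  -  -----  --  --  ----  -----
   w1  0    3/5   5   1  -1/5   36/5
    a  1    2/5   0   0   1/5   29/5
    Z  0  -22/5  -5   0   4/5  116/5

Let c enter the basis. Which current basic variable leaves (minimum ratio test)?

w1

Column c entries and ratios — w1: (36/5)/5 = 36/25; a: 0 ≤ 0, skip.
Smallest ratio is 36/25 in the row of w1, so w1 leaves.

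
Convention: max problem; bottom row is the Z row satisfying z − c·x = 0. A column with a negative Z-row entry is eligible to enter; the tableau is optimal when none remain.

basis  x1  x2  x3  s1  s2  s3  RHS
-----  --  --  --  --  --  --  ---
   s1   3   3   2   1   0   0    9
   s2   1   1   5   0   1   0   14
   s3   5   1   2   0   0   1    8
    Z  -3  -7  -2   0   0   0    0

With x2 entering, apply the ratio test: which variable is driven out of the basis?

Column x2 entries and ratios — s1: 9/3 = 3; s2: 14/1 = 14; s3: 8/1 = 8.
Smallest ratio is 3 in the row of s1, so s1 leaves.

s1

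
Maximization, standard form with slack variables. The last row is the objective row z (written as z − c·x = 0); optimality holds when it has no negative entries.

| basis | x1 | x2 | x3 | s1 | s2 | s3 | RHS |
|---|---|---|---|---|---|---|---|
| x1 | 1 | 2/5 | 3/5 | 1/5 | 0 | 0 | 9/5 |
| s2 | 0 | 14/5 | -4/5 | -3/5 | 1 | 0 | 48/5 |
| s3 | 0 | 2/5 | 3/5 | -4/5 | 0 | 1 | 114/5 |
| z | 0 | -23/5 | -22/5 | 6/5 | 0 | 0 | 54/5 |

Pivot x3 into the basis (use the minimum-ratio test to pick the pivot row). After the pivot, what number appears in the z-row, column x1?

22/3

Ratio test on column x3 — row 1: (9/5)/(3/5) = 3; row 2: entry -4/5 ≤ 0; row 3: (114/5)/(3/5) = 38. Minimum is 3 at row 1 (x1 leaves); pivot element 3/5.
Divide row 1 by 3/5; eliminate column x3 from the other rows.
z-row update in column x1: 0 − (-22/5)·(5/3) = 22/3.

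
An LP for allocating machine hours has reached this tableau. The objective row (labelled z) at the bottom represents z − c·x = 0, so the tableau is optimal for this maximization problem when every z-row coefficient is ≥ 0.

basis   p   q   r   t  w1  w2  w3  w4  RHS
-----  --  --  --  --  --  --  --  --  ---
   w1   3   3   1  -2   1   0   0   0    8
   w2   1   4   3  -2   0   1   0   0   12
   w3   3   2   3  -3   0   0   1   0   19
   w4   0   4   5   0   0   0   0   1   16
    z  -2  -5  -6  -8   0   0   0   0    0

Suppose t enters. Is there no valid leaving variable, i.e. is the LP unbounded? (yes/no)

yes

Every constraint-row entry in column t is ≤ 0, so increasing t is unbounded.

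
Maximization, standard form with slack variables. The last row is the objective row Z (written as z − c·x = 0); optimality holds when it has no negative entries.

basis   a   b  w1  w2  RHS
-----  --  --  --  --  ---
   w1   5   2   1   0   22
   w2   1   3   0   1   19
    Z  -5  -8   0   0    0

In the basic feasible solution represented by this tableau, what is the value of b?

b is not in the basis, so in the current basic feasible solution b = 0.

0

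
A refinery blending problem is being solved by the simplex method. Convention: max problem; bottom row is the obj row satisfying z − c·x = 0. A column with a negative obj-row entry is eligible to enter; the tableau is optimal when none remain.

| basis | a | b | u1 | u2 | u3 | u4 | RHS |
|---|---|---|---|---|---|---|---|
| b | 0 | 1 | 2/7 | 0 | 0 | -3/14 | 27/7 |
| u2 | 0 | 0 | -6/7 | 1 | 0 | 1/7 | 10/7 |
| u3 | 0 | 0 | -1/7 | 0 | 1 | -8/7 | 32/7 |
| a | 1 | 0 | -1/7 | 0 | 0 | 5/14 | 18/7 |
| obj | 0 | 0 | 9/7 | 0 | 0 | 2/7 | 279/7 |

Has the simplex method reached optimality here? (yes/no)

Every obj-row coefficient is ≥ 0, so the tableau is optimal.

yes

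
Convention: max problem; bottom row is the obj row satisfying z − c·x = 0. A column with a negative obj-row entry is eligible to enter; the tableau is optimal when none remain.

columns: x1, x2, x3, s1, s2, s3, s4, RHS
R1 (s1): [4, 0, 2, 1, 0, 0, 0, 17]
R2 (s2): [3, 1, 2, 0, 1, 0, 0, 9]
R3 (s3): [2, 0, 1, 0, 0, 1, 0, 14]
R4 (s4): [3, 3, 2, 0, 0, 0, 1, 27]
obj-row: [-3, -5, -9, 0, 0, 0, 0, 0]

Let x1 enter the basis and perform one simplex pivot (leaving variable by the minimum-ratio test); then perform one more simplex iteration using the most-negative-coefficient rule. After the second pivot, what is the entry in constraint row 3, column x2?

-1/2

Ratio test on column x1 — row 1: 17/4 = 17/4; row 2: 9/3 = 3; row 3: 14/2 = 7; row 4: 27/3 = 9. Minimum is 3 at row 2 (s2 leaves); pivot element 3.
Divide row 2 by 3; eliminate column x1 from the other rows.
Second iteration: most negative obj-row entry is -7 in column x3, so x3 enters.
Ratio test on column x3 — row 1: entry -2/3 ≤ 0; row 2: 3/(2/3) = 9/2; row 3: entry -1/3 ≤ 0; row 4: entry 0 ≤ 0. Minimum is 9/2 at row 2 (x1 leaves); pivot element 2/3.
Divide row 2 by 2/3; eliminate column x3 from the other rows.
After both pivots, the entry at constraint row 3, column x2 is -1/2.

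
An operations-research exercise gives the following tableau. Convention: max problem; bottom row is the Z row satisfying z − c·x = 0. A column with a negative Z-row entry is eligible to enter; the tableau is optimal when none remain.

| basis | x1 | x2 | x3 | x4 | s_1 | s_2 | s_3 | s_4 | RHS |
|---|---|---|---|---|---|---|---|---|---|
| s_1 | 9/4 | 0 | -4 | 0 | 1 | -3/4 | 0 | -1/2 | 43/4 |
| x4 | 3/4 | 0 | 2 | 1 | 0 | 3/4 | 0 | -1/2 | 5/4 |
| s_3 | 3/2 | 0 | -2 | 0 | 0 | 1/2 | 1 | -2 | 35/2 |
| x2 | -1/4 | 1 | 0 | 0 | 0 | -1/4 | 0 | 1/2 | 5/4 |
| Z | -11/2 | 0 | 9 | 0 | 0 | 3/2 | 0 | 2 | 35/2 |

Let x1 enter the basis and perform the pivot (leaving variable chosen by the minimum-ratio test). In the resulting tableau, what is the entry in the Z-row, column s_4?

Ratio test on column x1 — row 1: (43/4)/(9/4) = 43/9; row 2: (5/4)/(3/4) = 5/3; row 3: (35/2)/(3/2) = 35/3; row 4: entry -1/4 ≤ 0. Minimum is 5/3 at row 2 (x4 leaves); pivot element 3/4.
Divide row 2 by 3/4; eliminate column x1 from the other rows.
Z-row update in column s_4: 2 − (-11/2)·(-2/3) = -5/3.

-5/3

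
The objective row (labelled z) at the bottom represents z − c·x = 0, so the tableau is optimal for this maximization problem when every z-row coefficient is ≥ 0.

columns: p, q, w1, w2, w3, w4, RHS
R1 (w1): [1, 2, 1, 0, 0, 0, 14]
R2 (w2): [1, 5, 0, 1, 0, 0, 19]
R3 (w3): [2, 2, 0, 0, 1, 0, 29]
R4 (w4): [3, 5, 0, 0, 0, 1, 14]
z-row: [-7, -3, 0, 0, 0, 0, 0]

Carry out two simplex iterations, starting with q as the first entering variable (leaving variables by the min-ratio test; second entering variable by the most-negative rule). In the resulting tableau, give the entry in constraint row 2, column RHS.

Ratio test on column q — row 1: 14/2 = 7; row 2: 19/5 = 19/5; row 3: 29/2 = 29/2; row 4: 14/5 = 14/5. Minimum is 14/5 at row 4 (w4 leaves); pivot element 5.
Divide row 4 by 5; eliminate column q from the other rows.
Second iteration: most negative z-row entry is -26/5 in column p, so p enters.
Ratio test on column p — row 1: entry -1/5 ≤ 0; row 2: entry -2 ≤ 0; row 3: (117/5)/(4/5) = 117/4; row 4: (14/5)/(3/5) = 14/3. Minimum is 14/3 at row 4 (q leaves); pivot element 3/5.
Divide row 4 by 3/5; eliminate column p from the other rows.
After both pivots, the entry at constraint row 2, column RHS is 43/3.

43/3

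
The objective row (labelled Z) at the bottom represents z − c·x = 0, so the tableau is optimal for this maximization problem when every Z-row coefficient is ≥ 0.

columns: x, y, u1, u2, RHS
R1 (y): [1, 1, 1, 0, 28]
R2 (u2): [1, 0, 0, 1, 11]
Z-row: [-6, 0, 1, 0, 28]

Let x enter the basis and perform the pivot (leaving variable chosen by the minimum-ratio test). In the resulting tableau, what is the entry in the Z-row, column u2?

Ratio test on column x — row 1: 28/1 = 28; row 2: 11/1 = 11. Minimum is 11 at row 2 (u2 leaves); pivot element 1.
Divide row 2 by 1; eliminate column x from the other rows.
Z-row update in column u2: 0 − (-6)·1 = 6.

6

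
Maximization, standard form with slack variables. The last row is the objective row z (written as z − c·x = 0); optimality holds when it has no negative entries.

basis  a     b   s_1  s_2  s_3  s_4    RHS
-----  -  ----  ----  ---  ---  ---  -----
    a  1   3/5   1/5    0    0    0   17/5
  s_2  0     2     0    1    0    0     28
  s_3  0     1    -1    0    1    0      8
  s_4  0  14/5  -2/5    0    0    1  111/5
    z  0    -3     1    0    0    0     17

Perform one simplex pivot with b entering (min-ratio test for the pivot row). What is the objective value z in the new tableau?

34

Ratio test on column b — row 1: (17/5)/(3/5) = 17/3; row 2: 28/2 = 14; row 3: 8/1 = 8; row 4: (111/5)/(14/5) = 111/14. Minimum is 17/3 at row 1 (a leaves); pivot element 3/5.
Pivot on row 1; the z-row RHS becomes 17 − (-3)·(17/3) = 34.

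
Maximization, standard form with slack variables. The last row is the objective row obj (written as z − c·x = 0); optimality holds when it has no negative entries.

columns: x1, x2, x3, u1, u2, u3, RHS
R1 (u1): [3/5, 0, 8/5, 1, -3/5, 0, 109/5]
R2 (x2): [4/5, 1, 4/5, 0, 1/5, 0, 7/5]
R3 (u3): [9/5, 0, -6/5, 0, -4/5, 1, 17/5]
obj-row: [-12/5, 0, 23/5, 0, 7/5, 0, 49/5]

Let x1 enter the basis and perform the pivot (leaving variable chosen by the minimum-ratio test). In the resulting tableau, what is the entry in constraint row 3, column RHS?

1/4

Ratio test on column x1 — row 1: (109/5)/(3/5) = 109/3; row 2: (7/5)/(4/5) = 7/4; row 3: (17/5)/(9/5) = 17/9. Minimum is 7/4 at row 2 (x2 leaves); pivot element 4/5.
Divide row 2 by 4/5; eliminate column x1 from the other rows.
Row 3 update in column RHS: 17/5 − (9/5)·(7/4) = 1/4.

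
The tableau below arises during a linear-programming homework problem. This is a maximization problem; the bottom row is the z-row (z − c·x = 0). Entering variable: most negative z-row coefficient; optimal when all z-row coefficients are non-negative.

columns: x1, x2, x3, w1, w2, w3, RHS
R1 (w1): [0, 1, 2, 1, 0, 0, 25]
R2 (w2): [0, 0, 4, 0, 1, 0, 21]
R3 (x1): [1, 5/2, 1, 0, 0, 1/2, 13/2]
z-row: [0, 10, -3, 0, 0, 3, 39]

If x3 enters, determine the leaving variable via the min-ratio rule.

w2

Column x3 entries and ratios — w1: 25/2 = 25/2; w2: 21/4 = 21/4; x1: (13/2)/1 = 13/2.
Smallest ratio is 21/4 in the row of w2, so w2 leaves.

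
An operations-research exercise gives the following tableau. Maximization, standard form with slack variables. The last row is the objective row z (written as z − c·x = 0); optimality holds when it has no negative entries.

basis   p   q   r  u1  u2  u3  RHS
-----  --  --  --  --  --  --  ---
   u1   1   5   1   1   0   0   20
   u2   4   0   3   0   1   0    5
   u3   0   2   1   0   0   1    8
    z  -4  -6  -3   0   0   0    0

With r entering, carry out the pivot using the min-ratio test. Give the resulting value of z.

5

Ratio test on column r — row 1: 20/1 = 20; row 2: 5/3 = 5/3; row 3: 8/1 = 8. Minimum is 5/3 at row 2 (u2 leaves); pivot element 3.
Pivot on row 2; the z-row RHS becomes 0 − (-3)·(5/3) = 5.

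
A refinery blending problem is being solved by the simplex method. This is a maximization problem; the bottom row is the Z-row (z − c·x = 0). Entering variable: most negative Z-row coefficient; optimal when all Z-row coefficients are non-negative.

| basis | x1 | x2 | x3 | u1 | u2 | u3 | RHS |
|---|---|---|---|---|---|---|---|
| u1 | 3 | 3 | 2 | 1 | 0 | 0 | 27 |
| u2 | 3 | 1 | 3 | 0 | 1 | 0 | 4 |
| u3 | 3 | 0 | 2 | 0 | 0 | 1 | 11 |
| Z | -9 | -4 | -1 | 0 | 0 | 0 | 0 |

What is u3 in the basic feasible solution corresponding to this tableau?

u3 is basic (row 3); its value is the RHS of that row, 11.

11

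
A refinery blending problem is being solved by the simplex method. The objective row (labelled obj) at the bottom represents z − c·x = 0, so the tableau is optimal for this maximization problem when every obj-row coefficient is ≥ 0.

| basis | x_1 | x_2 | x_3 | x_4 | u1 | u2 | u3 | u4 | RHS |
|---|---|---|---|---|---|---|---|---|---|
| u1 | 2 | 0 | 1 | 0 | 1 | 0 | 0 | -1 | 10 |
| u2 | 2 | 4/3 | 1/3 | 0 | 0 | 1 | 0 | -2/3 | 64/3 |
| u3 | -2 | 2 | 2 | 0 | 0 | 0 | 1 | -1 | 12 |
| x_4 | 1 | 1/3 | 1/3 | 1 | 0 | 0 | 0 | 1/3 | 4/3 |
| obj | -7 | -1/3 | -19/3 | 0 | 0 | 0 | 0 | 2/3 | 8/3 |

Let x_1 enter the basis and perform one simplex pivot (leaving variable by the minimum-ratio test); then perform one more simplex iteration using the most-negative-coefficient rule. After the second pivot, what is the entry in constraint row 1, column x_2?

Ratio test on column x_1 — row 1: 10/2 = 5; row 2: (64/3)/2 = 32/3; row 3: entry -2 ≤ 0; row 4: (4/3)/1 = 4/3. Minimum is 4/3 at row 4 (x_4 leaves); pivot element 1.
Divide row 4 by 1; eliminate column x_1 from the other rows.
Second iteration: most negative obj-row entry is -4 in column x_3, so x_3 enters.
Ratio test on column x_3 — row 1: (22/3)/(1/3) = 22; row 2: entry -1/3 ≤ 0; row 3: (44/3)/(8/3) = 11/2; row 4: (4/3)/(1/3) = 4. Minimum is 4 at row 4 (x_1 leaves); pivot element 1/3.
Divide row 4 by 1/3; eliminate column x_3 from the other rows.
After both pivots, the entry at constraint row 1, column x_2 is -1.

-1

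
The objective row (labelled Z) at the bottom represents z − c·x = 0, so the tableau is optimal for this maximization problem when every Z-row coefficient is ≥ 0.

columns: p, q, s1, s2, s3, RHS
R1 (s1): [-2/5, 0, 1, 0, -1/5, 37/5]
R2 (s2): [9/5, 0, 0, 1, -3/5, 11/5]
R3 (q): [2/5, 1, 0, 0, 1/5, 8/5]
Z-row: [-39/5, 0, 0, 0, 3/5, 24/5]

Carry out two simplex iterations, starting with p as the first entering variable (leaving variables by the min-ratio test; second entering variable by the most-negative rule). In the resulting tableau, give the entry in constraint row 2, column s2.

1/3

Ratio test on column p — row 1: entry -2/5 ≤ 0; row 2: (11/5)/(9/5) = 11/9; row 3: (8/5)/(2/5) = 4. Minimum is 11/9 at row 2 (s2 leaves); pivot element 9/5.
Divide row 2 by 9/5; eliminate column p from the other rows.
Second iteration: most negative Z-row entry is -2 in column s3, so s3 enters.
Ratio test on column s3 — row 1: entry -1/3 ≤ 0; row 2: entry -1/3 ≤ 0; row 3: (10/9)/(1/3) = 10/3. Minimum is 10/3 at row 3 (q leaves); pivot element 1/3.
Divide row 3 by 1/3; eliminate column s3 from the other rows.
After both pivots, the entry at constraint row 2, column s2 is 1/3.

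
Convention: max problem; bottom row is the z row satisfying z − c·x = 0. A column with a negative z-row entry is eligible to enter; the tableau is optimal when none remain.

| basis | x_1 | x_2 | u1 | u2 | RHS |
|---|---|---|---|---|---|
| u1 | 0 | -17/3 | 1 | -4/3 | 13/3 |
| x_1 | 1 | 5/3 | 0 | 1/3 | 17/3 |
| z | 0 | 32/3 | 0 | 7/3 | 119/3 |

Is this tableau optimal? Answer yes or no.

yes

Every z-row coefficient is ≥ 0, so the tableau is optimal.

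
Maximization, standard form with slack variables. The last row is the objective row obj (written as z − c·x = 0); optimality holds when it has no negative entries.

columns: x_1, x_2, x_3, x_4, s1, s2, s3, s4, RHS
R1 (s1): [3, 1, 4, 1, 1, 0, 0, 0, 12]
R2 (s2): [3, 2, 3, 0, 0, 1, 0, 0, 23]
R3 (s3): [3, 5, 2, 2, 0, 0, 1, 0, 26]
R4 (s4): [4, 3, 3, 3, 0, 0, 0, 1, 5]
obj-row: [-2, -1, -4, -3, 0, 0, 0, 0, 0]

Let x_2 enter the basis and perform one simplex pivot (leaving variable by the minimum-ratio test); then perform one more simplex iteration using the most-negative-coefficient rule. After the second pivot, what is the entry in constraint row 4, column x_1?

4/3

Ratio test on column x_2 — row 1: 12/1 = 12; row 2: 23/2 = 23/2; row 3: 26/5 = 26/5; row 4: 5/3 = 5/3. Minimum is 5/3 at row 4 (s4 leaves); pivot element 3.
Divide row 4 by 3; eliminate column x_2 from the other rows.
Second iteration: most negative obj-row entry is -3 in column x_3, so x_3 enters.
Ratio test on column x_3 — row 1: (31/3)/3 = 31/9; row 2: (59/3)/1 = 59/3; row 3: entry -3 ≤ 0; row 4: (5/3)/1 = 5/3. Minimum is 5/3 at row 4 (x_2 leaves); pivot element 1.
Divide row 4 by 1; eliminate column x_3 from the other rows.
After both pivots, the entry at constraint row 4, column x_1 is 4/3.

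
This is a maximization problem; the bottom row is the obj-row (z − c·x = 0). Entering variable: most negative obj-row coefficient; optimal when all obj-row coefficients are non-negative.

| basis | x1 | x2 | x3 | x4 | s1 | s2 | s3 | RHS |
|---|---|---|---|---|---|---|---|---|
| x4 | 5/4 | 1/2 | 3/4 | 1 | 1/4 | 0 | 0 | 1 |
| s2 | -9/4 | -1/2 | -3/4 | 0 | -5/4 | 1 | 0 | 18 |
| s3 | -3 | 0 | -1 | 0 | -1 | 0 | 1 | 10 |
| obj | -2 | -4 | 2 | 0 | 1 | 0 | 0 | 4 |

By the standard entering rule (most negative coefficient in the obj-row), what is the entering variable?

Negative obj-row entries: x1: -2, x2: -4.
The most negative is -4 in column x2, so x2 enters.

x2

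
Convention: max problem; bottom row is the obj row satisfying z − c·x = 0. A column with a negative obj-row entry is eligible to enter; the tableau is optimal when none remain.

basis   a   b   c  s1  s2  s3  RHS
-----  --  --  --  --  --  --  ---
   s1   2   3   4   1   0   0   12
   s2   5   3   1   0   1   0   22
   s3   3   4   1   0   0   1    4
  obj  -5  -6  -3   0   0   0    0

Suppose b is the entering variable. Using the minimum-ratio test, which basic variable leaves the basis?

s3

Column b entries and ratios — s1: 12/3 = 4; s2: 22/3 = 22/3; s3: 4/4 = 1.
Smallest ratio is 1 in the row of s3, so s3 leaves.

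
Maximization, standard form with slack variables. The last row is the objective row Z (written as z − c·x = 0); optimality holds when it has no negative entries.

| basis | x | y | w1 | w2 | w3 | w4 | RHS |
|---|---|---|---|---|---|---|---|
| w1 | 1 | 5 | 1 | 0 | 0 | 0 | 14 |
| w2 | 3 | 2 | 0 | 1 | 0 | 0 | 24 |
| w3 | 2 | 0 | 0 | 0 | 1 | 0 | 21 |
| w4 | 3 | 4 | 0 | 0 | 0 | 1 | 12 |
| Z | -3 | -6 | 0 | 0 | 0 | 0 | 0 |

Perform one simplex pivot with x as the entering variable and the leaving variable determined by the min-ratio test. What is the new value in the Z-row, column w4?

1

Ratio test on column x — row 1: 14/1 = 14; row 2: 24/3 = 8; row 3: 21/2 = 21/2; row 4: 12/3 = 4. Minimum is 4 at row 4 (w4 leaves); pivot element 3.
Divide row 4 by 3; eliminate column x from the other rows.
Z-row update in column w4: 0 − (-3)·(1/3) = 1.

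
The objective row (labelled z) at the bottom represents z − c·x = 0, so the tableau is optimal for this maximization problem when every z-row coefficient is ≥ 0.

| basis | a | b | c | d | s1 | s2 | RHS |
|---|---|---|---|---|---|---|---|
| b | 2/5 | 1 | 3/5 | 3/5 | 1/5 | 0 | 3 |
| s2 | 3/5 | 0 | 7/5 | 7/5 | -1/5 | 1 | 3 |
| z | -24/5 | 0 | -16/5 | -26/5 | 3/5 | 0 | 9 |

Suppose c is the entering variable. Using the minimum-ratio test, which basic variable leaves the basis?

Column c entries and ratios — b: 3/(3/5) = 5; s2: 3/(7/5) = 15/7.
Smallest ratio is 15/7 in the row of s2, so s2 leaves.

s2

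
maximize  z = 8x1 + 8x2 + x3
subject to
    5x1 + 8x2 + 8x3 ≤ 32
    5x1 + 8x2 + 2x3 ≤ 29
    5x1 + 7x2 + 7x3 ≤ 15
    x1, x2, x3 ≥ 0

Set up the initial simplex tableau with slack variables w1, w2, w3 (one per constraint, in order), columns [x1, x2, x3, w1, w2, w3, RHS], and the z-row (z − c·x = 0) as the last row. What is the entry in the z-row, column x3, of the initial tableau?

-1

The z-row carries the negated objective coefficients: the x3 entry is -1.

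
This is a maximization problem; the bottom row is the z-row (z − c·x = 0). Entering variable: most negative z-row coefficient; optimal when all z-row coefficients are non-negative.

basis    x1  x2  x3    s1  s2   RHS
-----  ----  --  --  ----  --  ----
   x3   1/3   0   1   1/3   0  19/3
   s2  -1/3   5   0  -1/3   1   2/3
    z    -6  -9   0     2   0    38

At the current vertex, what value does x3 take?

x3 is basic (row 1); its value is the RHS of that row, 19/3.

19/3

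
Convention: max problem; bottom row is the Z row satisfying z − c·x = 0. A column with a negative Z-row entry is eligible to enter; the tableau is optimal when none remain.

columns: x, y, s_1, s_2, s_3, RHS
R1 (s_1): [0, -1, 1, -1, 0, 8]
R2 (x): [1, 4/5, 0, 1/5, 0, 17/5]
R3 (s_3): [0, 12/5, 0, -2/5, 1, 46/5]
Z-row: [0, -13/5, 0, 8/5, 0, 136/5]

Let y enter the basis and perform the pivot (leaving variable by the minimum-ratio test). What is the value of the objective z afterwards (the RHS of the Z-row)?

Ratio test on column y — row 1: entry -1 ≤ 0; row 2: (17/5)/(4/5) = 17/4; row 3: (46/5)/(12/5) = 23/6. Minimum is 23/6 at row 3 (s_3 leaves); pivot element 12/5.
Pivot on row 3; the Z-row RHS becomes 136/5 − (-13/5)·(23/6) = 223/6.

223/6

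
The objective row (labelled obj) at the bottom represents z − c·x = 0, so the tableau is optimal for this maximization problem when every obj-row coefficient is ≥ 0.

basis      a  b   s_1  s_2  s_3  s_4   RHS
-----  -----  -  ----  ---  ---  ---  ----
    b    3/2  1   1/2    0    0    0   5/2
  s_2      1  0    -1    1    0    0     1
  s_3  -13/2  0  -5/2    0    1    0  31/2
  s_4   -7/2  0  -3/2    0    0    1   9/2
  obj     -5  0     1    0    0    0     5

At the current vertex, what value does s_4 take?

s_4 is basic (row 4); its value is the RHS of that row, 9/2.

9/2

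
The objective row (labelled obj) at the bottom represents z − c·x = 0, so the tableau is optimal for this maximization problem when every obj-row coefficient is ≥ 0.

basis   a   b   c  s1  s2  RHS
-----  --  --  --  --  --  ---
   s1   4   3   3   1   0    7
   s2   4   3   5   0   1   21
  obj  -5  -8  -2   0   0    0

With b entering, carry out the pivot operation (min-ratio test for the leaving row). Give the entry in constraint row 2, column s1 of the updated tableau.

-1

Ratio test on column b — row 1: 7/3 = 7/3; row 2: 21/3 = 7. Minimum is 7/3 at row 1 (s1 leaves); pivot element 3.
Divide row 1 by 3; eliminate column b from the other rows.
Row 2 update in column s1: 0 − 3·(1/3) = -1.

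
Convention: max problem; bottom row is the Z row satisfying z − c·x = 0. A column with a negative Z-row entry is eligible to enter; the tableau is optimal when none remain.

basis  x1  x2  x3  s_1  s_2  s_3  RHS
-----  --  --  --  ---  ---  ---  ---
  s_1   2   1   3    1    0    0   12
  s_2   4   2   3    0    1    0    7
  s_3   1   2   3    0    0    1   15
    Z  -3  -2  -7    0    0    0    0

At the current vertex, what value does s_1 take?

s_1 is basic (row 1); its value is the RHS of that row, 12.

12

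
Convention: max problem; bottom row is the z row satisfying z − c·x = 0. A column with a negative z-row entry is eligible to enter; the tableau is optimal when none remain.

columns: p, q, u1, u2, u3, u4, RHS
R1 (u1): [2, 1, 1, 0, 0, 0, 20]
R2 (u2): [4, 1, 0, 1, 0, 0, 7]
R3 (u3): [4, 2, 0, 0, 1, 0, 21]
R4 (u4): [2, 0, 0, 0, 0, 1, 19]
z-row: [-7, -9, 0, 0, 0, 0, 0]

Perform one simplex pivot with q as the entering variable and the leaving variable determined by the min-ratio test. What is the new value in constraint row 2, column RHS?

Ratio test on column q — row 1: 20/1 = 20; row 2: 7/1 = 7; row 3: 21/2 = 21/2; row 4: entry 0 ≤ 0. Minimum is 7 at row 2 (u2 leaves); pivot element 1.
Divide row 2 by 1; eliminate column q from the other rows.
In the new row 2, the RHS entry is the old entry divided by the pivot: 7/1 = 7.

7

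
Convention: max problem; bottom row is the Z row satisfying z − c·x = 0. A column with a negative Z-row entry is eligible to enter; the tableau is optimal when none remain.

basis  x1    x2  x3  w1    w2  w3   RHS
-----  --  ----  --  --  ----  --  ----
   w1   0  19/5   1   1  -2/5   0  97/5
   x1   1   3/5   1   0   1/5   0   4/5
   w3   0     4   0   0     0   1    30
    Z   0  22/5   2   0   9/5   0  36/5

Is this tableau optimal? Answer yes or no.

yes

Every Z-row coefficient is ≥ 0, so the tableau is optimal.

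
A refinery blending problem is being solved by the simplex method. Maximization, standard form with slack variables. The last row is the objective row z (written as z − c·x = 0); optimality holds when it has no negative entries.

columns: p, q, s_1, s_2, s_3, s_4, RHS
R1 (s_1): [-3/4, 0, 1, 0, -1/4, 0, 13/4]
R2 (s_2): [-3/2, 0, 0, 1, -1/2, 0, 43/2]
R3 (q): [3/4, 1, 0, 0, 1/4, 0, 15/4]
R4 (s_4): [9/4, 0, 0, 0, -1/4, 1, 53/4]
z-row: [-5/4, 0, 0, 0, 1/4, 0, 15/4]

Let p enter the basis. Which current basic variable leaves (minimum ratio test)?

Column p entries and ratios — s_1: -3/4 ≤ 0, skip; s_2: -3/2 ≤ 0, skip; q: (15/4)/(3/4) = 5; s_4: (53/4)/(9/4) = 53/9.
Smallest ratio is 5 in the row of q, so q leaves.

q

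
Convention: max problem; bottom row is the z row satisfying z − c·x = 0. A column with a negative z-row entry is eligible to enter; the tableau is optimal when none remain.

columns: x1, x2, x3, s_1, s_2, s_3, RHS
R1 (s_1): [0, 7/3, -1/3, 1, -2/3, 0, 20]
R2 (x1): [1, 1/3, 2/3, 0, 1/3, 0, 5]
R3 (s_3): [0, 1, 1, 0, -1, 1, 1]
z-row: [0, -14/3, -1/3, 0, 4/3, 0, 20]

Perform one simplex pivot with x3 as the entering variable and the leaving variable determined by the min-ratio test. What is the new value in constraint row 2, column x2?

-1/3

Ratio test on column x3 — row 1: entry -1/3 ≤ 0; row 2: 5/(2/3) = 15/2; row 3: 1/1 = 1. Minimum is 1 at row 3 (s_3 leaves); pivot element 1.
Divide row 3 by 1; eliminate column x3 from the other rows.
Row 2 update in column x2: 1/3 − (2/3)·1 = -1/3.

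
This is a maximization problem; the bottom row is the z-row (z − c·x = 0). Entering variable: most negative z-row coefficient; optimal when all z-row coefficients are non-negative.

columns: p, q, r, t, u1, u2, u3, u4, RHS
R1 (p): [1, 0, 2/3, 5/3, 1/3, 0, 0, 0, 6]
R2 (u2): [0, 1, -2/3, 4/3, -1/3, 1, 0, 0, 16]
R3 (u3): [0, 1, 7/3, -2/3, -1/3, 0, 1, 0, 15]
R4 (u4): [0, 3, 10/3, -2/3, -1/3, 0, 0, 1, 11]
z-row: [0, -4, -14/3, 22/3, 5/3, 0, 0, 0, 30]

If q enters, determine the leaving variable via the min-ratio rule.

Column q entries and ratios — p: 0 ≤ 0, skip; u2: 16/1 = 16; u3: 15/1 = 15; u4: 11/3 = 11/3.
Smallest ratio is 11/3 in the row of u4, so u4 leaves.

u4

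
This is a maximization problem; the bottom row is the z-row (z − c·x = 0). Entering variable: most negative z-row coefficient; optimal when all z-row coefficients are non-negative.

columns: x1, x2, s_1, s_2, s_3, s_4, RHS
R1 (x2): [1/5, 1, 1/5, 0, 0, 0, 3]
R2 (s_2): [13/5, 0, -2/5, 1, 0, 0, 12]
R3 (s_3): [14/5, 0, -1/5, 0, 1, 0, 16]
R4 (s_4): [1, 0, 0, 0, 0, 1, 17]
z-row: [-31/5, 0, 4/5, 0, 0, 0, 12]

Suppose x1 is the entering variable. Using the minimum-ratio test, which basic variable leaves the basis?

s_2

Column x1 entries and ratios — x2: 3/(1/5) = 15; s_2: 12/(13/5) = 60/13; s_3: 16/(14/5) = 40/7; s_4: 17/1 = 17.
Smallest ratio is 60/13 in the row of s_2, so s_2 leaves.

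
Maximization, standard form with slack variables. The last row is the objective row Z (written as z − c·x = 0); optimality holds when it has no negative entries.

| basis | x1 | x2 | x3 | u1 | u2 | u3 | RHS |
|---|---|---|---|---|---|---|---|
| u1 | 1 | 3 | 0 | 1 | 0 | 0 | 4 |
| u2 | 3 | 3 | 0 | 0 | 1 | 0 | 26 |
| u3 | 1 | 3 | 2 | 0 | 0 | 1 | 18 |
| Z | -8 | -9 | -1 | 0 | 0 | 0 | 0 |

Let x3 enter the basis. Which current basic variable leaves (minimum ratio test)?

Column x3 entries and ratios — u1: 0 ≤ 0, skip; u2: 0 ≤ 0, skip; u3: 18/2 = 9.
Smallest ratio is 9 in the row of u3, so u3 leaves.

u3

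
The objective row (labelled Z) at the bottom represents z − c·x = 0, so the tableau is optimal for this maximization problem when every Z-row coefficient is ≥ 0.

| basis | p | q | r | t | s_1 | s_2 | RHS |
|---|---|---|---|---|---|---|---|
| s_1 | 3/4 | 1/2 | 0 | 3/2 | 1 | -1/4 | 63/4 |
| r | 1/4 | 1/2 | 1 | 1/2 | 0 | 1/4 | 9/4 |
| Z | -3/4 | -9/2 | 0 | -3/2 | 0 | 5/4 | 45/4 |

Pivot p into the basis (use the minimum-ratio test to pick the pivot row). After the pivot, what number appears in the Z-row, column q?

Ratio test on column p — row 1: (63/4)/(3/4) = 21; row 2: (9/4)/(1/4) = 9. Minimum is 9 at row 2 (r leaves); pivot element 1/4.
Divide row 2 by 1/4; eliminate column p from the other rows.
Z-row update in column q: -9/2 − (-3/4)·2 = -3.

-3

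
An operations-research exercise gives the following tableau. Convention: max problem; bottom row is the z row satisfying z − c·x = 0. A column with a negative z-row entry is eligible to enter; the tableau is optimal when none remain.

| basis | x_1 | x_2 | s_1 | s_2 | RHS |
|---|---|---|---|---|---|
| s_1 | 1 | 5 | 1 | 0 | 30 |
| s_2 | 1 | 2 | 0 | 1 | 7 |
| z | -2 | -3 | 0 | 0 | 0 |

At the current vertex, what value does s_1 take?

s_1 is basic (row 1); its value is the RHS of that row, 30.

30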